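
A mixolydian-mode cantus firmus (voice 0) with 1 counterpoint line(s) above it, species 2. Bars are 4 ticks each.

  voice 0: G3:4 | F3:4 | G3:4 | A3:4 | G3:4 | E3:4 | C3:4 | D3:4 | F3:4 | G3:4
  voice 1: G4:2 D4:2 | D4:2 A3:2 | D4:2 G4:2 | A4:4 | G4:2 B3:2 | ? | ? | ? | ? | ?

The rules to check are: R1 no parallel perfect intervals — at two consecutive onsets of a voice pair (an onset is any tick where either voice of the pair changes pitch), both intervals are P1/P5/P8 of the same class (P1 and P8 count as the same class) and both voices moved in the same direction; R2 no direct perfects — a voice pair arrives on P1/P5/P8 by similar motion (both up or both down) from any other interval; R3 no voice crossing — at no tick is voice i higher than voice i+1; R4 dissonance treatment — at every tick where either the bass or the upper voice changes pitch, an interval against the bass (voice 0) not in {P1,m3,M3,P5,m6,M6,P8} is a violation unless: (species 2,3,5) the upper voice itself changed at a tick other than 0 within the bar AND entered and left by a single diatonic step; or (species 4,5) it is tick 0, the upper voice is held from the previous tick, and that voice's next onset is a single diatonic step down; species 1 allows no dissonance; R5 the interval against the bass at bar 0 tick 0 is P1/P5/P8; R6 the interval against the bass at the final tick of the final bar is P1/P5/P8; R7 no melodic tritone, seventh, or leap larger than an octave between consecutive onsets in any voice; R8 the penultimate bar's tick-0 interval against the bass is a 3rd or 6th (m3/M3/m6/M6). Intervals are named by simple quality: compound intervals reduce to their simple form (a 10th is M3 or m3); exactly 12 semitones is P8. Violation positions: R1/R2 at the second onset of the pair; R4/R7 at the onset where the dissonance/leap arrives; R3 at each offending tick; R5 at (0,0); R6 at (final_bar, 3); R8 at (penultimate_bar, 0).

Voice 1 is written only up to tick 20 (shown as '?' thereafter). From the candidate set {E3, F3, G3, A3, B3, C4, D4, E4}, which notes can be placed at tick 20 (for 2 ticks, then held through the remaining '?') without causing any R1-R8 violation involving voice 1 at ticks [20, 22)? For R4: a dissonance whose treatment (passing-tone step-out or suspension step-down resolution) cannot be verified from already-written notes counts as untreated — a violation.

E3: violates R2
F3: violates R4,R7
G3: legal
A3: violates R4
B3: legal
C4: legal
D4: violates R4
E4: legal

{B3, C4, E4, G3}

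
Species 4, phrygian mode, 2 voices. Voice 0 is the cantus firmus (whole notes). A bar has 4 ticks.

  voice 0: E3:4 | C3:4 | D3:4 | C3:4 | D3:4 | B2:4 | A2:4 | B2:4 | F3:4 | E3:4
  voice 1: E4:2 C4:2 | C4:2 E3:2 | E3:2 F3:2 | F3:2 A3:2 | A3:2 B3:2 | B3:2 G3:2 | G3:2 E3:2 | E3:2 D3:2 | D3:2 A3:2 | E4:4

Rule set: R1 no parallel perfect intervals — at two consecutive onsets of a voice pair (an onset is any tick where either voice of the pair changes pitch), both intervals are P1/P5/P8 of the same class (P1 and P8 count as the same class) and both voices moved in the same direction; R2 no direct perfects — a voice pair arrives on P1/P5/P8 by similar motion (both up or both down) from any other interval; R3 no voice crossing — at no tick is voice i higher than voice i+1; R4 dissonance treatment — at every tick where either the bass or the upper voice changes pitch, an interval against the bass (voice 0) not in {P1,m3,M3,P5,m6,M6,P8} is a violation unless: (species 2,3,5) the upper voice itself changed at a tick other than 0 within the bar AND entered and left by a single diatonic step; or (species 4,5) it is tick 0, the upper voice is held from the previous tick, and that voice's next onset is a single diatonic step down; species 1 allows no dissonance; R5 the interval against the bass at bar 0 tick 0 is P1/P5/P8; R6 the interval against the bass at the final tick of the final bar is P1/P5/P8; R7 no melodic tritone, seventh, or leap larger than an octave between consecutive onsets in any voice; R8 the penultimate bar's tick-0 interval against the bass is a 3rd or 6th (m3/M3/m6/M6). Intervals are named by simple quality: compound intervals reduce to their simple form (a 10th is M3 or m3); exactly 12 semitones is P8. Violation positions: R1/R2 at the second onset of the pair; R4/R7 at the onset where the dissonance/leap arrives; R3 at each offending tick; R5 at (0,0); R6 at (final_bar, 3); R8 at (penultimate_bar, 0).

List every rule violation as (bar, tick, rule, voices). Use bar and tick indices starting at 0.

bar 0: v0=E3 v1=E4 downbeat P8
bar 1: v0=C3 v1=C4 downbeat P8
bar 2: v0=D3 v1=E3 downbeat M2
bar 3: v0=C3 v1=F3 downbeat P4
bar 4: v0=D3 v1=A3 downbeat P5
bar 5: v0=B2 v1=B3 downbeat P8
bar 6: v0=A2 v1=G3 downbeat m7
bar 7: v0=B2 v1=E3 downbeat P4
bar 8: v0=F3 v1=D3 downbeat m3
bar 9: v0=E3 v1=E4 downbeat P8
  -> R4 @ bar 2 tick 0 v(0, 1): D3/E3 M2 untreated
  -> R4 @ bar 3 tick 0 v(0, 1): C3/F3 P4 untreated
  -> R4 @ bar 6 tick 0 v(0, 1): A2/G3 m7 untreated
  -> R3 @ bar 8 tick 0 v(0, 1): F3 above D3
  -> R7 @ bar 8 tick 0 v(0,): B2->F3 leap 6st
  -> R3 @ bar 8 tick 1 v(0, 1): F3 above D3

(2, 0, R4, (0, 1))
(3, 0, R4, (0, 1))
(6, 0, R4, (0, 1))
(8, 0, R3, (0, 1))
(8, 0, R7, (0,))
(8, 1, R3, (0, 1))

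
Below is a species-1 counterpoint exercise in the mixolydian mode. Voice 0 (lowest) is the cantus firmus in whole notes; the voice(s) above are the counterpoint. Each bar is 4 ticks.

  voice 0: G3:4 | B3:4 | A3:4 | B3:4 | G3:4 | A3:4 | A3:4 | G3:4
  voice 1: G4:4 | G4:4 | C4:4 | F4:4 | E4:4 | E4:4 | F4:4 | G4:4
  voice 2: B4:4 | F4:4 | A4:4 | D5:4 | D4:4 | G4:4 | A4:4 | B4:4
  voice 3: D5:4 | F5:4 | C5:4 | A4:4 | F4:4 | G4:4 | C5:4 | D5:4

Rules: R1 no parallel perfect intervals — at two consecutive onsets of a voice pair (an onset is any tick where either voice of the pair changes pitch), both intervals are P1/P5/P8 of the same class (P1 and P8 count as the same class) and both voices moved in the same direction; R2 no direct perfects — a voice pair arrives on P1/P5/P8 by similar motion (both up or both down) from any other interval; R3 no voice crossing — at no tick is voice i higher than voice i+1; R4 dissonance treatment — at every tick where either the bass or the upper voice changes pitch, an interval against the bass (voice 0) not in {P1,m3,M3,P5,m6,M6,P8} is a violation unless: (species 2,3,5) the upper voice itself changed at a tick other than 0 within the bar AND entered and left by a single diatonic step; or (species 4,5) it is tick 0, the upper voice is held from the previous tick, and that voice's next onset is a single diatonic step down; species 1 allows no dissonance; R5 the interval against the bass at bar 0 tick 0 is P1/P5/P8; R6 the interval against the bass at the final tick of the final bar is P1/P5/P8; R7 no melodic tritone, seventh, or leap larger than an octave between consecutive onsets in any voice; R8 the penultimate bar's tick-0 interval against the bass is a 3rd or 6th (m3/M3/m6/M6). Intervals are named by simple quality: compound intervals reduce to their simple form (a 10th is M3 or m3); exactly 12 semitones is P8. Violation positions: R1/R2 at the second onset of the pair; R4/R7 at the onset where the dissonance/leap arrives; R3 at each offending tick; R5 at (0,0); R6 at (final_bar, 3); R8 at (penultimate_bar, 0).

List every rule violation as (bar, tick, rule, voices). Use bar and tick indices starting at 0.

bar 0: v0=G3 v1=G4 v2=B4 v3=D5 downbeat P5
bar 1: v0=B3 v1=G4 v2=F4 v3=F5 downbeat TT
bar 2: v0=A3 v1=C4 v2=A4 v3=C5 downbeat m3
bar 3: v0=B3 v1=F4 v2=D5 v3=A4 downbeat m7
bar 4: v0=G3 v1=E4 v2=D4 v3=F4 downbeat m7
bar 5: v0=A3 v1=E4 v2=G4 v3=G4 downbeat m7
bar 6: v0=A3 v1=F4 v2=A4 v3=C5 downbeat m3
bar 7: v0=G3 v1=G4 v2=B4 v3=D5 downbeat P5
  -> R5 @ bar 0 tick 0 v(0, 2): opens on M3
  -> R3 @ bar 1 tick 0 v(1, 2): G4 above F4
  -> R4 @ bar 1 tick 0 v(0, 2): B3/F4 TT untreated
  -> R4 @ bar 1 tick 0 v(0, 3): B3/F5 TT untreated
  -> R7 @ bar 1 tick 0 v(2,): B4->F4 leap 6st
  -> R3 @ bar 1 tick 1 v(1, 2): G4 above F4
  -> R3 @ bar 1 tick 2 v(1, 2): G4 above F4
  -> R3 @ bar 1 tick 3 v(1, 2): G4 above F4
  -> R2 @ bar 2 tick 0 v(1, 3): G4/F5 m7 -> C4/C5 P8 similar
  -> R3 @ bar 3 tick 0 v(2, 3): D5 above A4
  -> R4 @ bar 3 tick 0 v(0, 1): B3/F4 TT untreated
  -> R4 @ bar 3 tick 0 v(0, 3): B3/A4 m7 untreated
  -> R3 @ bar 3 tick 1 v(2, 3): D5 above A4
  -> R3 @ bar 3 tick 2 v(2, 3): D5 above A4
  -> R3 @ bar 3 tick 3 v(2, 3): D5 above A4
  -> R2 @ bar 4 tick 0 v(0, 2): B3/D5 m3 -> G3/D4 P5 similar
  -> R3 @ bar 4 tick 0 v(1, 2): E4 above D4
  -> R4 @ bar 4 tick 0 v(0, 3): G3/F4 m7 untreated
  -> R3 @ bar 4 tick 1 v(1, 2): E4 above D4
  -> R3 @ bar 4 tick 2 v(1, 2): E4 above D4
  -> R3 @ bar 4 tick 3 v(1, 2): E4 above D4
  -> R2 @ bar 5 tick 0 v(2, 3): D4/F4 m3 -> G4/G4 P1 similar
  -> R4 @ bar 5 tick 0 v(0, 2): A3/G4 m7 untreated
  -> R4 @ bar 5 tick 0 v(0, 3): A3/G4 m7 untreated
  -> R2 @ bar 6 tick 0 v(1, 3): E4/G4 m3 -> F4/C5 P5 similar
  -> R8 @ bar 6 tick 0 v(0, 2): penult P8 not 3rd/6th
  -> R1 @ bar 7 tick 0 v(1, 3): F4/C5 P5 -> G4/D5 P5 similar
  -> R6 @ bar 7 tick 3 v(0, 2): closes on M3

(0, 0, R5, (0, 2))
(1, 0, R3, (1, 2))
(1, 0, R4, (0, 2))
(1, 0, R4, (0, 3))
(1, 0, R7, (2,))
(1, 1, R3, (1, 2))
(1, 2, R3, (1, 2))
(1, 3, R3, (1, 2))
(2, 0, R2, (1, 3))
(3, 0, R3, (2, 3))
(3, 0, R4, (0, 1))
(3, 0, R4, (0, 3))
(3, 1, R3, (2, 3))
(3, 2, R3, (2, 3))
(3, 3, R3, (2, 3))
(4, 0, R2, (0, 2))
(4, 0, R3, (1, 2))
(4, 0, R4, (0, 3))
(4, 1, R3, (1, 2))
(4, 2, R3, (1, 2))
(4, 3, R3, (1, 2))
(5, 0, R2, (2, 3))
(5, 0, R4, (0, 2))
(5, 0, R4, (0, 3))
(6, 0, R2, (1, 3))
(6, 0, R8, (0, 2))
(7, 0, R1, (1, 3))
(7, 3, R6, (0, 2))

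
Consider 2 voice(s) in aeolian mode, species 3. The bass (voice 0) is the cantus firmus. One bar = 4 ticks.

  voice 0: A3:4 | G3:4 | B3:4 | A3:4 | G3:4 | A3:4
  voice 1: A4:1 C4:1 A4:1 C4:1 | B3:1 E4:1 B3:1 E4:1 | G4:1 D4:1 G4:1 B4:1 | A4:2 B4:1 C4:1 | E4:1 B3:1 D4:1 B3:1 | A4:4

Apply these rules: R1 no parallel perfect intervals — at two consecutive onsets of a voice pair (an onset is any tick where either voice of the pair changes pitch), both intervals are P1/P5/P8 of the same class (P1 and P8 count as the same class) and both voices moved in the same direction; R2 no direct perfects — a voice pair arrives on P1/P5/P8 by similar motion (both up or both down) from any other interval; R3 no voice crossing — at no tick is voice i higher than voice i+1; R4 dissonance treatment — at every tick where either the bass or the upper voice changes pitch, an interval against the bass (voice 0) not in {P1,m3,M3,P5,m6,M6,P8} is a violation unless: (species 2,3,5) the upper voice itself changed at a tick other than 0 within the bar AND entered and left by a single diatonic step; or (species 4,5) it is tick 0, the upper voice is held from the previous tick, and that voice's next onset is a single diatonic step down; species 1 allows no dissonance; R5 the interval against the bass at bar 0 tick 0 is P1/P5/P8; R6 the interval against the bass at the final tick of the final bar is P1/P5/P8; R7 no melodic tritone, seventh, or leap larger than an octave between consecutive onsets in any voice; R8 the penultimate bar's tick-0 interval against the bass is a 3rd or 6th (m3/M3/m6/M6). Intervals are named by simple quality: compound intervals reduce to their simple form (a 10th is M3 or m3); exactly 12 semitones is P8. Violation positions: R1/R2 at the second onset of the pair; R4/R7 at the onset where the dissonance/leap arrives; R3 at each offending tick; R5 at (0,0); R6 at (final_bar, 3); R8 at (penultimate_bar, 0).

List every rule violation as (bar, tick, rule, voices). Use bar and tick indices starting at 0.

(3, 0, R1, (0, 1))
(3, 2, R4, (0, 1))
(3, 3, R7, (1,))
(5, 0, R2, (0, 1))
(5, 0, R7, (1,))

bar 0: v0=A3 v1=A4 downbeat P8
bar 1: v0=G3 v1=B3 downbeat M3
bar 2: v0=B3 v1=G4 downbeat m6
bar 3: v0=A3 v1=A4 downbeat P8
bar 4: v0=G3 v1=E4 downbeat M6
bar 5: v0=A3 v1=A4 downbeat P8
  -> R1 @ bar 3 tick 0 v(0, 1): B3/B4 P8 -> A3/A4 P8 similar
  -> R4 @ bar 3 tick 2 v(0, 1): A3/B4 M2 untreated
  -> R7 @ bar 3 tick 3 v(1,): B4->C4 leap 11st
  -> R2 @ bar 5 tick 0 v(0, 1): G3/B3 M3 -> A3/A4 P8 similar
  -> R7 @ bar 5 tick 0 v(1,): B3->A4 leap 10st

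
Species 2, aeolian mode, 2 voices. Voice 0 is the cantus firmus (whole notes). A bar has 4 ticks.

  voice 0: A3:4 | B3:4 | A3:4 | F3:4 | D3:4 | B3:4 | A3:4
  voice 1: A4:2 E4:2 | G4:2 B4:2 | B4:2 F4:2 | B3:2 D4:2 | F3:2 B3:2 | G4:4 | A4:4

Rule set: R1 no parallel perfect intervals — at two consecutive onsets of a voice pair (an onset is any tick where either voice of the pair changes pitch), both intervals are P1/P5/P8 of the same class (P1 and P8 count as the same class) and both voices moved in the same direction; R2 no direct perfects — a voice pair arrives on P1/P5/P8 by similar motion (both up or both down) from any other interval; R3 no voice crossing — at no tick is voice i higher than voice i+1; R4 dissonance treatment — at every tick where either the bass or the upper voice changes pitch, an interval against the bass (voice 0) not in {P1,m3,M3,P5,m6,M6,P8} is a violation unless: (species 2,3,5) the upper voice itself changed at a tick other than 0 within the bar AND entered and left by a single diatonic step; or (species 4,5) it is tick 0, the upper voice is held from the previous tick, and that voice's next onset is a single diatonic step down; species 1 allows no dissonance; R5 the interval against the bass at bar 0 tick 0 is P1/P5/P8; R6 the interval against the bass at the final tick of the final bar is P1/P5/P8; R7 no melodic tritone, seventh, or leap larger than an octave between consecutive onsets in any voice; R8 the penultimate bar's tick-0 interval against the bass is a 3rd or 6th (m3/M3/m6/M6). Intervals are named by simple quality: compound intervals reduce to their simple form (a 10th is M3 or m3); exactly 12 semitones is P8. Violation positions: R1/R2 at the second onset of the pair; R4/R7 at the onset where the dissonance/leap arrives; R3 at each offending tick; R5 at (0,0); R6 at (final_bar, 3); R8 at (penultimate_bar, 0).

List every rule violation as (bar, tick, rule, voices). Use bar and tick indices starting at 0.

(2, 0, R4, (0, 1))
(2, 2, R7, (1,))
(3, 0, R4, (0, 1))
(3, 0, R7, (1,))
(4, 2, R7, (1,))

bar 0: v0=A3 v1=A4 downbeat P8
bar 1: v0=B3 v1=G4 downbeat m6
bar 2: v0=A3 v1=B4 downbeat M2
bar 3: v0=F3 v1=B3 downbeat TT
bar 4: v0=D3 v1=F3 downbeat m3
bar 5: v0=B3 v1=G4 downbeat m6
bar 6: v0=A3 v1=A4 downbeat P8
  -> R4 @ bar 2 tick 0 v(0, 1): A3/B4 M2 untreated
  -> R7 @ bar 2 tick 2 v(1,): B4->F4 leap 6st
  -> R4 @ bar 3 tick 0 v(0, 1): F3/B3 TT untreated
  -> R7 @ bar 3 tick 0 v(1,): F4->B3 leap 6st
  -> R7 @ bar 4 tick 2 v(1,): F3->B3 leap 6st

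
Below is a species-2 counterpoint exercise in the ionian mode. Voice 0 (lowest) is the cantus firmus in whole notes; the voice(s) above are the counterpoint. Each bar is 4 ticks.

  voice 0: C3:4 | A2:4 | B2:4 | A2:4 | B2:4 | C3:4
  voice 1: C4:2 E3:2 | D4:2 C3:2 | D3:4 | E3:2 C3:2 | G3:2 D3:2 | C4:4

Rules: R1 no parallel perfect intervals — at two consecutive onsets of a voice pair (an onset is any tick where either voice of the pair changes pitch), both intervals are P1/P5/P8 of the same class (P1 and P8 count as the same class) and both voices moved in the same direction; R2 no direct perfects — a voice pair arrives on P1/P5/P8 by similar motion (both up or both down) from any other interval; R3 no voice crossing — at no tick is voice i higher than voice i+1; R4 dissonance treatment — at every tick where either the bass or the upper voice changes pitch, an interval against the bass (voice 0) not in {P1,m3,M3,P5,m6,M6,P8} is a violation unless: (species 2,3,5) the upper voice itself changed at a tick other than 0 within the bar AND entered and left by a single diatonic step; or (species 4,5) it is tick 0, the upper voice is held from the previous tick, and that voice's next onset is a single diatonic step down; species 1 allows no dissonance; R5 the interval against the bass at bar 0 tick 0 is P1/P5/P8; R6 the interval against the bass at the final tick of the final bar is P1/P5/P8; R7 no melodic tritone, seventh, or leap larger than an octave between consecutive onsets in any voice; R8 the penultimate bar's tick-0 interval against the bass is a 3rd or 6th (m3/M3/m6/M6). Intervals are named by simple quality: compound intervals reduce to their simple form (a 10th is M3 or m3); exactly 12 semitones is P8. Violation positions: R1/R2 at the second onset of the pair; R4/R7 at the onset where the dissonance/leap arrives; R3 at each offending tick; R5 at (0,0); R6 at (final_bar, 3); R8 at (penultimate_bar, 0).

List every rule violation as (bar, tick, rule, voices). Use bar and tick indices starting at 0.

bar 0: v0=C3 v1=C4 downbeat P8
bar 1: v0=A2 v1=D4 downbeat P4
bar 2: v0=B2 v1=D3 downbeat m3
bar 3: v0=A2 v1=E3 downbeat P5
bar 4: v0=B2 v1=G3 downbeat m6
bar 5: v0=C3 v1=C4 downbeat P8
  -> R4 @ bar 1 tick 0 v(0, 1): A2/D4 P4 untreated
  -> R7 @ bar 1 tick 0 v(1,): E3->D4 leap 10st
  -> R7 @ bar 1 tick 2 v(1,): D4->C3 leap 14st
  -> R2 @ bar 5 tick 0 v(0, 1): B2/D3 m3 -> C3/C4 P8 similar
  -> R7 @ bar 5 tick 0 v(1,): D3->C4 leap 10st

(1, 0, R4, (0, 1))
(1, 0, R7, (1,))
(1, 2, R7, (1,))
(5, 0, R2, (0, 1))
(5, 0, R7, (1,))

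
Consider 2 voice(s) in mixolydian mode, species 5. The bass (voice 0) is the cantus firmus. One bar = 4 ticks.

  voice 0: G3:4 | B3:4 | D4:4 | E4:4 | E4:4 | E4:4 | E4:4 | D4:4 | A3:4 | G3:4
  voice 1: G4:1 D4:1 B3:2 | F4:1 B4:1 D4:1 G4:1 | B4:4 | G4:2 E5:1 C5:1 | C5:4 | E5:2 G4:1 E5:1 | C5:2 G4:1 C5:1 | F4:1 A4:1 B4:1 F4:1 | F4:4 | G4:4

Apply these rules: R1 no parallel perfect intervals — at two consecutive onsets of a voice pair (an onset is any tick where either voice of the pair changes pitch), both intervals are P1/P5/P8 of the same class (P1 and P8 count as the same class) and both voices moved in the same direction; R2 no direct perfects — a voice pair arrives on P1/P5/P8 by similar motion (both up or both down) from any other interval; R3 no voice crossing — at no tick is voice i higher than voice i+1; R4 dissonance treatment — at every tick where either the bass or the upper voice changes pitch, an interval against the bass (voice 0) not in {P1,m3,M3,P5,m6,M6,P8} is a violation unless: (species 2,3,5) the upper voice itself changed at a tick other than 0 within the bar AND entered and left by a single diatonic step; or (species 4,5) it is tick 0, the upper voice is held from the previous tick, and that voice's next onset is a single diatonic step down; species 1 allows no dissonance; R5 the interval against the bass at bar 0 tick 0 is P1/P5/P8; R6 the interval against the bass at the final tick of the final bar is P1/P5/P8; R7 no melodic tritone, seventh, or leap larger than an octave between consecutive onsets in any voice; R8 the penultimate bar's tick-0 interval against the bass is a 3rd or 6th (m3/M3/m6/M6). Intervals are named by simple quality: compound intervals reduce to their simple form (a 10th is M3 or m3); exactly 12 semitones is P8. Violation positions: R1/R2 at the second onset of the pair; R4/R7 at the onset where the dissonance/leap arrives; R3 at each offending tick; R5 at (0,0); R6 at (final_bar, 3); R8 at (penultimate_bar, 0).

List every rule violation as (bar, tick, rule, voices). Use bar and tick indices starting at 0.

(1, 0, R4, (0, 1))
(1, 0, R7, (1,))
(1, 1, R7, (1,))
(7, 3, R7, (1,))

bar 0: v0=G3 v1=G4 downbeat P8
bar 1: v0=B3 v1=F4 downbeat TT
bar 2: v0=D4 v1=B4 downbeat M6
bar 3: v0=E4 v1=G4 downbeat m3
bar 4: v0=E4 v1=C5 downbeat m6
bar 5: v0=E4 v1=E5 downbeat P8
bar 6: v0=E4 v1=C5 downbeat m6
bar 7: v0=D4 v1=F4 downbeat m3
bar 8: v0=A3 v1=F4 downbeat m6
bar 9: v0=G3 v1=G4 downbeat P8
  -> R4 @ bar 1 tick 0 v(0, 1): B3/F4 TT untreated
  -> R7 @ bar 1 tick 0 v(1,): B3->F4 leap 6st
  -> R7 @ bar 1 tick 1 v(1,): F4->B4 leap 6st
  -> R7 @ bar 7 tick 3 v(1,): B4->F4 leap 6st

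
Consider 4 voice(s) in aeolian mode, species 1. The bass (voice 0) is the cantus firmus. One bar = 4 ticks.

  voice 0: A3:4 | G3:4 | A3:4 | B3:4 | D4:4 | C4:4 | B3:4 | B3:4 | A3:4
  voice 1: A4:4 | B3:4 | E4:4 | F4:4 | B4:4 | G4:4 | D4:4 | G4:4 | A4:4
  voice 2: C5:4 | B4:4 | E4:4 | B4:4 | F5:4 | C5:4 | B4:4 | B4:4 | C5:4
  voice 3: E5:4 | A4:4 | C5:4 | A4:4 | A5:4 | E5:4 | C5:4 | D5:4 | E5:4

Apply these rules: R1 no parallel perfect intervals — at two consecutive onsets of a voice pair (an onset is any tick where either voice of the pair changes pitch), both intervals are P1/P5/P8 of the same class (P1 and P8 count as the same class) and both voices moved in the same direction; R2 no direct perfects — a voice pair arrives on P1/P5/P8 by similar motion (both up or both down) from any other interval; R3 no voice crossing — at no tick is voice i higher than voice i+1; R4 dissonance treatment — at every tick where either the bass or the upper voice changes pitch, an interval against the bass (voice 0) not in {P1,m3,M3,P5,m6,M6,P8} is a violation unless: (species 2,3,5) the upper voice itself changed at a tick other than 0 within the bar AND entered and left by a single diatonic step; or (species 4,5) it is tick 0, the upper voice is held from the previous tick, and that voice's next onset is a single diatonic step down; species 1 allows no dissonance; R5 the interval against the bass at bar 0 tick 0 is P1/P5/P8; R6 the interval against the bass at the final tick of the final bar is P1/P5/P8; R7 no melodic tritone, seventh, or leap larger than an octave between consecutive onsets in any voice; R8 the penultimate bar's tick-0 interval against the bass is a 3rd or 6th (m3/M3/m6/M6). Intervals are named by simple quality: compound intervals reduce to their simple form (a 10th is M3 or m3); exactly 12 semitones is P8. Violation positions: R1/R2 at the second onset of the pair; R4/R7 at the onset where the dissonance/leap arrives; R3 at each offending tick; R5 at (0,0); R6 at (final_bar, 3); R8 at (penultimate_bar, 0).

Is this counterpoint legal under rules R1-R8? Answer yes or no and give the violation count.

No (27 violations)

bar 0: v0=A3 v1=A4 v2=C5 v3=E5 (P5)
bar 1: v0=G3 v1=B3 v2=B4 v3=A4 (M2)
bar 2: v0=A3 v1=E4 v2=E4 v3=C5 (m3)
bar 3: v0=B3 v1=F4 v2=B4 v3=A4 (m7)
bar 4: v0=D4 v1=B4 v2=F5 v3=A5 (P5)
bar 5: v0=C4 v1=G4 v2=C5 v3=E5 (M3)
bar 6: v0=B3 v1=D4 v2=B4 v3=C5 (m2)
bar 7: v0=B3 v1=G4 v2=B4 v3=D5 (m3)
bar 8: v0=A3 v1=A4 v2=C5 v3=E5 (P5)
  R5 @ bar0.0: opens on m3
  R2 @ bar1.0: A4/C5 m3 -> B3/B4 P8 similar
  R3 @ bar1.0: B4 above A4
  R4 @ bar1.0: G3/A4 M2 untreated
  R7 @ bar1.0: A4->B3 leap 10st
  R3 @ bar1.1: B4 above A4
  R3 @ bar1.2: B4 above A4
  R3 @ bar1.3: B4 above A4
  R2 @ bar2.0: G3/B3 M3 -> A3/E4 P5 similar
  R2 @ bar3.0: A3/E4 P5 -> B3/B4 P8 similar
  R3 @ bar3.0: B4 above A4
  R4 @ bar3.0: B3/F4 TT untreated
  R4 @ bar3.0: B3/A4 m7 untreated
  R3 @ bar3.1: B4 above A4
  R3 @ bar3.2: B4 above A4
  R3 @ bar3.3: B4 above A4
  R2 @ bar4.0: B3/A4 m7 -> D4/A5 P5 similar
  R7 @ bar4.0: F4->B4 leap 6st
  R7 @ bar4.0: B4->F5 leap 6st
  R2 @ bar5.0: D4/B4 M6 -> C4/G4 P5 similar
  R2 @ bar5.0: D4/F5 m3 -> C4/C5 P8 similar
  R1 @ bar6.0: C4/C5 P8 -> B3/B4 P8 similar
  R4 @ bar6.0: B3/C5 m2 untreated
  R2 @ bar7.0: D4/C5 m7 -> G4/D5 P5 similar
  R8 @ bar7.0: penult P8 not 3rd/6th
  R1 @ bar8.0: G4/D5 P5 -> A4/E5 P5 similar
  R6 @ bar8.3: closes on m3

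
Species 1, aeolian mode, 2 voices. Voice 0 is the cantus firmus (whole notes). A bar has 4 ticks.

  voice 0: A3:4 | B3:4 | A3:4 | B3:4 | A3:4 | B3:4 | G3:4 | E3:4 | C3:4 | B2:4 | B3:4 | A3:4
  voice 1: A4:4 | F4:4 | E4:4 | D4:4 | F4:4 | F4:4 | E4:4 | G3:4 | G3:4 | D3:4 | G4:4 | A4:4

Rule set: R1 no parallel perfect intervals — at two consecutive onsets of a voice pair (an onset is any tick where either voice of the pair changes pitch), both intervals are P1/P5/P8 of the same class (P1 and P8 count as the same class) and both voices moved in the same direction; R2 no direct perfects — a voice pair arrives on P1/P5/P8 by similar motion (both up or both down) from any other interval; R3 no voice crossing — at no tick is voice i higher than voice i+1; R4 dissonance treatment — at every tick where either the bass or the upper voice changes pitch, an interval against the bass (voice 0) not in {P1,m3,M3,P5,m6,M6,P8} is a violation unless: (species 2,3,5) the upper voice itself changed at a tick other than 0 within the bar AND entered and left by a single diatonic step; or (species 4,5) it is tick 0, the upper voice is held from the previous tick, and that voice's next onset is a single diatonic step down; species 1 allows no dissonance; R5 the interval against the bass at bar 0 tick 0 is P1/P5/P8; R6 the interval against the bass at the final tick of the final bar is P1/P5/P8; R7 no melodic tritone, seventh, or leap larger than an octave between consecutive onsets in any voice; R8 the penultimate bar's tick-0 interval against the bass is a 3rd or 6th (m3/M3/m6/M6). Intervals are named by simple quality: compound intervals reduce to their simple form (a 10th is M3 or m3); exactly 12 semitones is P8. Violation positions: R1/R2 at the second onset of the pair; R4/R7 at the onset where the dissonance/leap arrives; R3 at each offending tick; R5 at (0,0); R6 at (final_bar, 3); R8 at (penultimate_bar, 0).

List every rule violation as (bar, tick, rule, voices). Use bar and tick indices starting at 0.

(1, 0, R4, (0, 1))
(2, 0, R2, (0, 1))
(5, 0, R4, (0, 1))
(10, 0, R7, (1,))

bar 0: v0=A3 v1=A4 downbeat P8
bar 1: v0=B3 v1=F4 downbeat TT
bar 2: v0=A3 v1=E4 downbeat P5
bar 3: v0=B3 v1=D4 downbeat m3
bar 4: v0=A3 v1=F4 downbeat m6
bar 5: v0=B3 v1=F4 downbeat TT
bar 6: v0=G3 v1=E4 downbeat M6
bar 7: v0=E3 v1=G3 downbeat m3
bar 8: v0=C3 v1=G3 downbeat P5
bar 9: v0=B2 v1=D3 downbeat m3
bar 10: v0=B3 v1=G4 downbeat m6
bar 11: v0=A3 v1=A4 downbeat P8
  -> R4 @ bar 1 tick 0 v(0, 1): B3/F4 TT untreated
  -> R2 @ bar 2 tick 0 v(0, 1): B3/F4 TT -> A3/E4 P5 similar
  -> R4 @ bar 5 tick 0 v(0, 1): B3/F4 TT untreated
  -> R7 @ bar 10 tick 0 v(1,): D3->G4 leap 17st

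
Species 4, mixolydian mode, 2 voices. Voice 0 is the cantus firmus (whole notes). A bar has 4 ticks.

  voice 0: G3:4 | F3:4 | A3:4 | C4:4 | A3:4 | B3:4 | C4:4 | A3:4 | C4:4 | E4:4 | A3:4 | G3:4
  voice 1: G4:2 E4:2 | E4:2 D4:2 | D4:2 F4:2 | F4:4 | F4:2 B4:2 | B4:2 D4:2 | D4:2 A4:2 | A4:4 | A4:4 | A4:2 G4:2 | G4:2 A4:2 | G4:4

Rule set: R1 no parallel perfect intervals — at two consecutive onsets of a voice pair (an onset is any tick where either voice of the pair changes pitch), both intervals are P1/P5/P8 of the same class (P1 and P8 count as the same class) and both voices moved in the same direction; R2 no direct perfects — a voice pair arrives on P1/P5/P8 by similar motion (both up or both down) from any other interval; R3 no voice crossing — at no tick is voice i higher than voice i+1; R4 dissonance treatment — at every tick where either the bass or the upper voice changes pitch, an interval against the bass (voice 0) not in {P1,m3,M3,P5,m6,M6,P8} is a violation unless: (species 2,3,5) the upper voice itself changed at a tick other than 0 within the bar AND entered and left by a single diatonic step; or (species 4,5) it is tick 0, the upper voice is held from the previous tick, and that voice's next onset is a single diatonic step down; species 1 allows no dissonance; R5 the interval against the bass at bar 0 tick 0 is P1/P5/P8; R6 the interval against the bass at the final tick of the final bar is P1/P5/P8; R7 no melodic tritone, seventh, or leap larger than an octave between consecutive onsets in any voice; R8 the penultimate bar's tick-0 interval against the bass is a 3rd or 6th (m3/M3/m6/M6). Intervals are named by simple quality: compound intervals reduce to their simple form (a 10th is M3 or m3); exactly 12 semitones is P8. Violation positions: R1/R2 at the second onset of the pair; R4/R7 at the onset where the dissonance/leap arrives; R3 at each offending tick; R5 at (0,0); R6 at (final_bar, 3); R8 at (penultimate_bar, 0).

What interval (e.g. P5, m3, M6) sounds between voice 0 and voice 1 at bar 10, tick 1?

m7

voice 0=A3 voice 1=G4 -> m7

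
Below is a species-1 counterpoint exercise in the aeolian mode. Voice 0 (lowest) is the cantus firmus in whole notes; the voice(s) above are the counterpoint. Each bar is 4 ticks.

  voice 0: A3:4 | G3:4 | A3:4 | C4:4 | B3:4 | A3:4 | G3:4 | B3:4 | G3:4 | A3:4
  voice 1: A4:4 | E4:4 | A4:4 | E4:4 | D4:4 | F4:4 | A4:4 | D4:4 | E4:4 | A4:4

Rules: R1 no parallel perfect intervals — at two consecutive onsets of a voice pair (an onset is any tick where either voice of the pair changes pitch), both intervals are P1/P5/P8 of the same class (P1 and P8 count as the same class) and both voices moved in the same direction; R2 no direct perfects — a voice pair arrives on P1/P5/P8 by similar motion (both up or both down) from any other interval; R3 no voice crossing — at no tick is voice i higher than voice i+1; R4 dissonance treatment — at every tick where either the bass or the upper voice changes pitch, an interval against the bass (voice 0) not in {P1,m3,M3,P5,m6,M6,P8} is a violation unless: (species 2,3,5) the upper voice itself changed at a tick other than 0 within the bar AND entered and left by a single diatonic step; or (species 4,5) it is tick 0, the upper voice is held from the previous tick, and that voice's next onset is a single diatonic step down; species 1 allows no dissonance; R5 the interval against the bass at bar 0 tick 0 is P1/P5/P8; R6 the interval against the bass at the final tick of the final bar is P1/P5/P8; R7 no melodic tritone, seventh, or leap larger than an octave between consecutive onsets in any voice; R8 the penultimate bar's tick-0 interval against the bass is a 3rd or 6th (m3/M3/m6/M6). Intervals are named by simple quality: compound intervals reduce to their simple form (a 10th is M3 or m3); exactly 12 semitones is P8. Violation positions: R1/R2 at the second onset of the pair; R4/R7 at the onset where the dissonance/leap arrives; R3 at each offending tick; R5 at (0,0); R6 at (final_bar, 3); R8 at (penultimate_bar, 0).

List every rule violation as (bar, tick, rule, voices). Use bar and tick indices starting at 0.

(2, 0, R2, (0, 1))
(6, 0, R4, (0, 1))
(9, 0, R2, (0, 1))

bar 0: v0=A3 v1=A4 downbeat P8
bar 1: v0=G3 v1=E4 downbeat M6
bar 2: v0=A3 v1=A4 downbeat P8
bar 3: v0=C4 v1=E4 downbeat M3
bar 4: v0=B3 v1=D4 downbeat m3
bar 5: v0=A3 v1=F4 downbeat m6
bar 6: v0=G3 v1=A4 downbeat M2
bar 7: v0=B3 v1=D4 downbeat m3
bar 8: v0=G3 v1=E4 downbeat M6
bar 9: v0=A3 v1=A4 downbeat P8
  -> R2 @ bar 2 tick 0 v(0, 1): G3/E4 M6 -> A3/A4 P8 similar
  -> R4 @ bar 6 tick 0 v(0, 1): G3/A4 M2 untreated
  -> R2 @ bar 9 tick 0 v(0, 1): G3/E4 M6 -> A3/A4 P8 similar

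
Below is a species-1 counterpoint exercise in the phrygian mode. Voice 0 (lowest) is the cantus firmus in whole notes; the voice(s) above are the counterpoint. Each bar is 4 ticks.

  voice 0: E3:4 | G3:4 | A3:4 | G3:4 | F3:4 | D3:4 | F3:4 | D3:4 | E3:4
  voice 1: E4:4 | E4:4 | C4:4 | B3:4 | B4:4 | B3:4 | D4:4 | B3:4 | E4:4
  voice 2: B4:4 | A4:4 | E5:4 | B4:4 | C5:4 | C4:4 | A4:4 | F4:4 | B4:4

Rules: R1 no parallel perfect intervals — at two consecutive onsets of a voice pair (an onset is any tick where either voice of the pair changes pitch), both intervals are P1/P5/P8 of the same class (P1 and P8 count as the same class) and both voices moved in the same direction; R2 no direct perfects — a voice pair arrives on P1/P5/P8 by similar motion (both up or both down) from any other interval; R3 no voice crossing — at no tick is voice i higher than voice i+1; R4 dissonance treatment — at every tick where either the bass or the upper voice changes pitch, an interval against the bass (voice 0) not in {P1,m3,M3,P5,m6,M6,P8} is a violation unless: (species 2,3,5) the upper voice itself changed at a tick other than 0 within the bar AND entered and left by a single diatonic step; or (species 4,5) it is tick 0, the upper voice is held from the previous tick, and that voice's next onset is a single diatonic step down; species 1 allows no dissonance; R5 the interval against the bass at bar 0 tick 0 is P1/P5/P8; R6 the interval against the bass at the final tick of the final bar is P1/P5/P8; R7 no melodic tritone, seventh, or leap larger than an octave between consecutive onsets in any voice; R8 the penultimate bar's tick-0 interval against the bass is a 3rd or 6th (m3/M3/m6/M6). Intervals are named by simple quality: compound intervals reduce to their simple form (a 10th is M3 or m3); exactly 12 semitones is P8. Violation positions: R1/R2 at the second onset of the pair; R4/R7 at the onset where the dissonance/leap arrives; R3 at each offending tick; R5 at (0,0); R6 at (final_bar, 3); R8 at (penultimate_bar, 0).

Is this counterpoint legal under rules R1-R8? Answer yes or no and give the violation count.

bar 0: v0=E3 v1=E4 v2=B4 (P5)
bar 1: v0=G3 v1=E4 v2=A4 (M2)
bar 2: v0=A3 v1=C4 v2=E5 (P5)
bar 3: v0=G3 v1=B3 v2=B4 (M3)
bar 4: v0=F3 v1=B4 v2=C5 (P5)
bar 5: v0=D3 v1=B3 v2=C4 (m7)
bar 6: v0=F3 v1=D4 v2=A4 (M3)
bar 7: v0=D3 v1=B3 v2=F4 (m3)
bar 8: v0=E3 v1=E4 v2=B4 (P5)
  R4 @ bar1.0: G3/A4 M2 untreated
  R2 @ bar2.0: G3/A4 M2 -> A3/E5 P5 similar
  R2 @ bar3.0: C4/E5 M3 -> B3/B4 P8 similar
  R4 @ bar4.0: F3/B4 TT untreated
  R4 @ bar5.0: D3/C4 m7 untreated
  R2 @ bar6.0: B3/C4 m2 -> D4/A4 P5 similar
  R2 @ bar8.0: D3/B3 M6 -> E3/E4 P8 similar
  R2 @ bar8.0: D3/F4 m3 -> E3/B4 P5 similar
  R2 @ bar8.0: B3/F4 TT -> E4/B4 P5 similar
  R7 @ bar8.0: F4->B4 leap 6st

No (10 violations)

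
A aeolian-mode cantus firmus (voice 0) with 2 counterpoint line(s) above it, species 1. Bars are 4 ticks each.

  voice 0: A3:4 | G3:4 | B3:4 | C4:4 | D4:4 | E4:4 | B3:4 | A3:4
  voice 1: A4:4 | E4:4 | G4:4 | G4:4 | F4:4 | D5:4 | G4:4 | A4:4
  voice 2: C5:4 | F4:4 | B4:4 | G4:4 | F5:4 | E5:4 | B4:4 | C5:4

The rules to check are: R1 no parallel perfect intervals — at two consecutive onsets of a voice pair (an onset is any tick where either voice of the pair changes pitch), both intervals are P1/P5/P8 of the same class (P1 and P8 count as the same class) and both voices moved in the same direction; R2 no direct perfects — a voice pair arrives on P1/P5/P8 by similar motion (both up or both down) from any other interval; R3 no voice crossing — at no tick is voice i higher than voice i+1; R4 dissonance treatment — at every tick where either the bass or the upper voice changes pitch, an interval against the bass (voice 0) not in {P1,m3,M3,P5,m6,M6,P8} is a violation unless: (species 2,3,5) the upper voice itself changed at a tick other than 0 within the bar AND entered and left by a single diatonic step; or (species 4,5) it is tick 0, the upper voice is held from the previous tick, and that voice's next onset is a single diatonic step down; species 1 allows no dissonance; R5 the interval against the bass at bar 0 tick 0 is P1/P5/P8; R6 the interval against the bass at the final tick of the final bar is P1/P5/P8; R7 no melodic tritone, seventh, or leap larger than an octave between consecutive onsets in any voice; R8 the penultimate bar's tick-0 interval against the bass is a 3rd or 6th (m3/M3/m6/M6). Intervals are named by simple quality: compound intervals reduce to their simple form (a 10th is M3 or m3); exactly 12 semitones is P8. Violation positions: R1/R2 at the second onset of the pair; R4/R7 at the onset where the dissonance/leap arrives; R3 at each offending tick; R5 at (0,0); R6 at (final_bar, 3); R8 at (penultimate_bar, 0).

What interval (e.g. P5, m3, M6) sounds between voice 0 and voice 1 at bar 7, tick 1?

voice 0=A3 voice 1=A4 -> P8

P8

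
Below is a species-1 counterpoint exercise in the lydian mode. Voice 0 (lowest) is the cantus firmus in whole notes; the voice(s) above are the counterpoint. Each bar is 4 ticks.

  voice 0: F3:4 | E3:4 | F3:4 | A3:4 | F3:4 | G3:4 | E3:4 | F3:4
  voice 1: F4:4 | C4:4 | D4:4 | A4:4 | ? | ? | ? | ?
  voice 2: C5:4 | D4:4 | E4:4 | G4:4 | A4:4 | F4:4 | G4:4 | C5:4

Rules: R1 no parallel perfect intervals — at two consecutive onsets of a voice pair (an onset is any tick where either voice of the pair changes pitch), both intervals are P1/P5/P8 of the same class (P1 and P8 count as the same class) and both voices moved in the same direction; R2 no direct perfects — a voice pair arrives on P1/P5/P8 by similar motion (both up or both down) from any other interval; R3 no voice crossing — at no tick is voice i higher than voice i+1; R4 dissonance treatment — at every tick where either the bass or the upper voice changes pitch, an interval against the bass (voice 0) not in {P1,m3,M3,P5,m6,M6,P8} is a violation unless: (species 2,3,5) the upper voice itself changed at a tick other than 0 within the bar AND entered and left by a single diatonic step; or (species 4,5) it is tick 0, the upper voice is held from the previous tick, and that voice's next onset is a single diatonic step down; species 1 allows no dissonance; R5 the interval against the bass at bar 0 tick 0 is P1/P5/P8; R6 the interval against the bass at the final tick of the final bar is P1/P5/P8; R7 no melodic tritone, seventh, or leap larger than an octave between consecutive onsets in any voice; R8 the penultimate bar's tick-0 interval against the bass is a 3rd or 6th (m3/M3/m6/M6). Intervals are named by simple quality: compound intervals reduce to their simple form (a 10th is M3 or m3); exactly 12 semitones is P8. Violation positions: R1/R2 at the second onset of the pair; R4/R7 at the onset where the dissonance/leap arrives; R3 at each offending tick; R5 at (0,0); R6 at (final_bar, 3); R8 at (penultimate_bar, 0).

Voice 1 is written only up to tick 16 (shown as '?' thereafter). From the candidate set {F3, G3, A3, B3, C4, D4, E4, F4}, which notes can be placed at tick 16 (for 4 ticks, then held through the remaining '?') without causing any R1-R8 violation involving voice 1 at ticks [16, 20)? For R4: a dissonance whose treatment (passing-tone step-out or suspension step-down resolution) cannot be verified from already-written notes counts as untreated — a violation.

F3: violates R1,R7
G3: violates R4,R7
A3: legal
B3: violates R4,R7
C4: violates R2
D4: legal
E4: violates R4
F4: violates R1

{A3, D4}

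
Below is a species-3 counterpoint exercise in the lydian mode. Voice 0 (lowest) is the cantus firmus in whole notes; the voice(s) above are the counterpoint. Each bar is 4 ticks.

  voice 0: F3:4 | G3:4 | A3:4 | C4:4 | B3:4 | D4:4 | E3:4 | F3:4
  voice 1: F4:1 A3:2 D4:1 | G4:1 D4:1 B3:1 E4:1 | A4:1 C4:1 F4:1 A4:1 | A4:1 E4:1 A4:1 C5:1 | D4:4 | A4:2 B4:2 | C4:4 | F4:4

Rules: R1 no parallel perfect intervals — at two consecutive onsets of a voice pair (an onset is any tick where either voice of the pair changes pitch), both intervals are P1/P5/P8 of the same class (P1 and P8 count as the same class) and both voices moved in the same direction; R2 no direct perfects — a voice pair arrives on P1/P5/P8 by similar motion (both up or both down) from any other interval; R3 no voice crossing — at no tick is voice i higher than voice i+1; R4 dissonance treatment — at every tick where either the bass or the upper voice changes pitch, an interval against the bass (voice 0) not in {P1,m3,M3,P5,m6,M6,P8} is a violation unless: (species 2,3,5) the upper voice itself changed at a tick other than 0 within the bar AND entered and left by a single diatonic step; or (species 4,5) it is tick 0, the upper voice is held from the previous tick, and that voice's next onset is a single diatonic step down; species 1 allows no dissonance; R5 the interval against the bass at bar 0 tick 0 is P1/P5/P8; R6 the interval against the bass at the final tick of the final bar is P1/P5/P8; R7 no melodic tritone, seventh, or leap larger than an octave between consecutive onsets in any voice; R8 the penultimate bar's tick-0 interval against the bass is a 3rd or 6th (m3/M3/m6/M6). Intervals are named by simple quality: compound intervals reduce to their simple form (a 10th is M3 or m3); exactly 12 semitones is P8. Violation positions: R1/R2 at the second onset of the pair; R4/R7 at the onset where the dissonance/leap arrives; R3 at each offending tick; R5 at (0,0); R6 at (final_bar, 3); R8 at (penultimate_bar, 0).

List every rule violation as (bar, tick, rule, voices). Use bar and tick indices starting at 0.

bar 0: v0=F3 v1=F4 downbeat P8
bar 1: v0=G3 v1=G4 downbeat P8
bar 2: v0=A3 v1=A4 downbeat P8
bar 3: v0=C4 v1=A4 downbeat M6
bar 4: v0=B3 v1=D4 downbeat m3
bar 5: v0=D4 v1=A4 downbeat P5
bar 6: v0=E3 v1=C4 downbeat m6
bar 7: v0=F3 v1=F4 downbeat P8
  -> R2 @ bar 1 tick 0 v(0, 1): F3/D4 M6 -> G3/G4 P8 similar
  -> R2 @ bar 2 tick 0 v(0, 1): G3/E4 M6 -> A3/A4 P8 similar
  -> R7 @ bar 4 tick 0 v(1,): C5->D4 leap 10st
  -> R2 @ bar 5 tick 0 v(0, 1): B3/D4 m3 -> D4/A4 P5 similar
  -> R7 @ bar 6 tick 0 v(0,): D4->E3 leap 10st
  -> R7 @ bar 6 tick 0 v(1,): B4->C4 leap 11st
  -> R2 @ bar 7 tick 0 v(0, 1): E3/C4 m6 -> F3/F4 P8 similar

(1, 0, R2, (0, 1))
(2, 0, R2, (0, 1))
(4, 0, R7, (1,))
(5, 0, R2, (0, 1))
(6, 0, R7, (0,))
(6, 0, R7, (1,))
(7, 0, R2, (0, 1))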